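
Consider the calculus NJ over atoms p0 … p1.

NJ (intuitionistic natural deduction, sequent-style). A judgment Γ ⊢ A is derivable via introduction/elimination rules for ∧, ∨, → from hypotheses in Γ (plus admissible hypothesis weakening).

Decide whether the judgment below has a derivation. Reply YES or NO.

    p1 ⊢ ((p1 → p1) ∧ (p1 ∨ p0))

Derivation (root first):
[∧I] p1 ⊢ ((p1 → p1) ∧ (p1 ∨ p0))
  [→I]  ⊢ (p1 → p1)
    [Ax] p1 ⊢ p1
  [∨I₁] p1 ⊢ (p1 ∨ p0)
    [Ax] p1 ⊢ p1

Result: YES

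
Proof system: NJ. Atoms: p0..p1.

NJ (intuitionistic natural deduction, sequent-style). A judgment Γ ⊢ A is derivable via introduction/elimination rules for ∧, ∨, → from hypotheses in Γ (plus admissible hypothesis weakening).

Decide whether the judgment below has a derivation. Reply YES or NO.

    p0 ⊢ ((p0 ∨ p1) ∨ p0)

Derivation trace:
[∨I₁] p0 ⊢ ((p0 ∨ p1) ∨ p0)
  [∨I₁] p0 ⊢ (p0 ∨ p1)
    [Ax] p0 ⊢ p0

Result: YES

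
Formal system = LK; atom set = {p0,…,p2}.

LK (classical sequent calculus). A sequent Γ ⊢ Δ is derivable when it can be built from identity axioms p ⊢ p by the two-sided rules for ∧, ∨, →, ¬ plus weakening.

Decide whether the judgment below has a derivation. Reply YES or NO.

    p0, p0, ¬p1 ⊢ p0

Derivation trace:
[¬L] p0, p0, ¬p1 ⊢ p0
  [WL] p0, p0 ⊢ p0, p1
    [WR] p0 ⊢ p0, p1
      [Ax] p0 ⊢ p0

Result: YES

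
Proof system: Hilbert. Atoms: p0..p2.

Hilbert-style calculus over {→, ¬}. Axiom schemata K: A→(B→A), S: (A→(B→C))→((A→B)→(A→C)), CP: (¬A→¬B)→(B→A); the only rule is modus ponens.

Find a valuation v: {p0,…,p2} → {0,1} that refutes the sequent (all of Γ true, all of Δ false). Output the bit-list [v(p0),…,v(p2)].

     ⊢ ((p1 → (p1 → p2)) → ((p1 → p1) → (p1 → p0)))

Enumerate valuations to refute Γ ⊢ Δ:
  v=000: Γ:[] Δ:[((p1 → (p1 → p2)) → ((p1 → p1) → (p1 → p0)))=T] refutes=False
  v=001: Γ:[] Δ:[((p1 → (p1 → p2)) → ((p1 → p1) → (p1 → p0)))=T] refutes=False
  v=010: Γ:[] Δ:[((p1 → (p1 → p2)) → ((p1 → p1) → (p1 → p0)))=T] refutes=False
  v=011: Γ:[] Δ:[((p1 → (p1 → p2)) → ((p1 → p1) → (p1 → p0)))=F] refutes=True  ← countermodel

Result: [0, 1, 1]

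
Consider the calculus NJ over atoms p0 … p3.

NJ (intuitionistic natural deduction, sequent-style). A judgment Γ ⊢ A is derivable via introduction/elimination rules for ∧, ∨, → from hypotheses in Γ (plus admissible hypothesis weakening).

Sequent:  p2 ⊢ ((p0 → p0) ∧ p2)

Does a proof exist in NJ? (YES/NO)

Proof tree:
[∧I] p2 ⊢ ((p0 → p0) ∧ p2)
  [→I]  ⊢ (p0 → p0)
    [Ax] p0 ⊢ p0
  [Ax] p2 ⊢ p2

Result: YES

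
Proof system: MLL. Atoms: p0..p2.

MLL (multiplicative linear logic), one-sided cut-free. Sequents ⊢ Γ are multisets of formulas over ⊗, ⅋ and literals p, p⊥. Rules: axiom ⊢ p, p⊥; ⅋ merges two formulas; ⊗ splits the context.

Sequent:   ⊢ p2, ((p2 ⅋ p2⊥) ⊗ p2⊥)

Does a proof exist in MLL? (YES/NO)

Proof tree:
[⊗]  ⊢ p2, ((p2 ⅋ p2⊥) ⊗ p2⊥)
  [⅋]  ⊢ (p2 ⅋ p2⊥)
    [Ax]  ⊢ p2, p2⊥
  [Ax]  ⊢ p2, p2⊥

Result: YES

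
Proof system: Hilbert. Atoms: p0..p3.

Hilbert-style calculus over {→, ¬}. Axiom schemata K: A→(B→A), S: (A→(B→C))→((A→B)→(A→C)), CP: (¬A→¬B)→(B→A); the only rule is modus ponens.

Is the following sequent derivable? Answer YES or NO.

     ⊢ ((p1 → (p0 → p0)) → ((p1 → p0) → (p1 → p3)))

Truth-table refutation:
  v=0000: Γ:[] Δ:[((p1 → (p0 → p0)) → ((p1 → p0) → (p1 → p3)))=T] refutes=False
  v=0001: Γ:[] Δ:[((p1 → (p0 → p0)) → ((p1 → p0) → (p1 → p3)))=T] refutes=False
  v=0010: Γ:[] Δ:[((p1 → (p0 → p0)) → ((p1 → p0) → (p1 → p3)))=T] refutes=False
  v=0011: Γ:[] Δ:[((p1 → (p0 → p0)) → ((p1 → p0) → (p1 → p3)))=T] refutes=False
  v=0100: Γ:[] Δ:[((p1 → (p0 → p0)) → ((p1 → p0) → (p1 → p3)))=T] refutes=False
  v=0101: Γ:[] Δ:[((p1 → (p0 → p0)) → ((p1 → p0) → (p1 → p3)))=T] refutes=False
  v=0110: Γ:[] Δ:[((p1 → (p0 → p0)) → ((p1 → p0) → (p1 → p3)))=T] refutes=False
  v=0111: Γ:[] Δ:[((p1 → (p0 → p0)) → ((p1 → p0) → (p1 → p3)))=T] refutes=False
  v=1000: Γ:[] Δ:[((p1 → (p0 → p0)) → ((p1 → p0) → (p1 → p3)))=T] refutes=False
  v=1001: Γ:[] Δ:[((p1 → (p0 → p0)) → ((p1 → p0) → (p1 → p3)))=T] refutes=False
  v=1010: Γ:[] Δ:[((p1 → (p0 → p0)) → ((p1 → p0) → (p1 → p3)))=T] refutes=False
  v=1011: Γ:[] Δ:[((p1 → (p0 → p0)) → ((p1 → p0) → (p1 → p3)))=T] refutes=False
  v=1100: Γ:[] Δ:[((p1 → (p0 → p0)) → ((p1 → p0) → (p1 → p3)))=F] refutes=True  ← countermodel

Result: NO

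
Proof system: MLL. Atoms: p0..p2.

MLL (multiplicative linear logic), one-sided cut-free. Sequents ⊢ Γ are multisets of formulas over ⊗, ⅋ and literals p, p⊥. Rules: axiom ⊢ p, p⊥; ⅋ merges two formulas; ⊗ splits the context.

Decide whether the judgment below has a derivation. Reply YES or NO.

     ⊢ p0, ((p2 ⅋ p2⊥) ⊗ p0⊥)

Proof tree:
[⊗]  ⊢ p0, ((p2 ⅋ p2⊥) ⊗ p0⊥)
  [⅋]  ⊢ (p2 ⅋ p2⊥)
    [Ax]  ⊢ p2, p2⊥
  [Ax]  ⊢ p0, p0⊥

Result: YES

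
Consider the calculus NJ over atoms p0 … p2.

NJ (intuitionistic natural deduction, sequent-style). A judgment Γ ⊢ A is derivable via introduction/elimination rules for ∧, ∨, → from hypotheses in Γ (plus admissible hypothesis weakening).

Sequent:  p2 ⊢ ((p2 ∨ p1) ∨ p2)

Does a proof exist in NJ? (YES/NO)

Derivation (root first):
[∨I₁] p2 ⊢ ((p2 ∨ p1) ∨ p2)
  [∨I₁] p2 ⊢ (p2 ∨ p1)
    [Ax] p2 ⊢ p2

Result: YES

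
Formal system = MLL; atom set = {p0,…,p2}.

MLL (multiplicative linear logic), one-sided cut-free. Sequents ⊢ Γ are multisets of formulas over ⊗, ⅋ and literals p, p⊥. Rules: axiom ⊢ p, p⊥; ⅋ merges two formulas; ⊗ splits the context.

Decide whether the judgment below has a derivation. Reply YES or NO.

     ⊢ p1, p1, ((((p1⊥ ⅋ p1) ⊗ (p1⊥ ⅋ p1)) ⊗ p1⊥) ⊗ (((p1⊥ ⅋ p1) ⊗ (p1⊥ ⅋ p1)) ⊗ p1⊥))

Derivation trace:
[⊗]  ⊢ p1, p1, ((((p1⊥ ⅋ p1) ⊗ (p1⊥ ⅋ p1)) ⊗ p1⊥) ⊗ (((p1⊥ ⅋ p1) ⊗ (p1⊥ ⅋ p1)) ⊗ p1⊥))
  [⊗]  ⊢ p1, (((p1⊥ ⅋ p1) ⊗ (p1⊥ ⅋ p1)) ⊗ p1⊥)
    [⊗]  ⊢ ((p1⊥ ⅋ p1) ⊗ (p1⊥ ⅋ p1))
      [⅋]  ⊢ (p1⊥ ⅋ p1)
        [Ax]  ⊢ p1, p1⊥
      [⅋]  ⊢ (p1⊥ ⅋ p1)
        [Ax]  ⊢ p1, p1⊥
    [Ax]  ⊢ p1, p1⊥
  [⊗]  ⊢ p1, (((p1⊥ ⅋ p1) ⊗ (p1⊥ ⅋ p1)) ⊗ p1⊥)
    [⊗]  ⊢ ((p1⊥ ⅋ p1) ⊗ (p1⊥ ⅋ p1))
      [⅋]  ⊢ (p1⊥ ⅋ p1)
        [Ax]  ⊢ p1, p1⊥
      [⅋]  ⊢ (p1⊥ ⅋ p1)
        [Ax]  ⊢ p1, p1⊥
    [Ax]  ⊢ p1, p1⊥

Result: YES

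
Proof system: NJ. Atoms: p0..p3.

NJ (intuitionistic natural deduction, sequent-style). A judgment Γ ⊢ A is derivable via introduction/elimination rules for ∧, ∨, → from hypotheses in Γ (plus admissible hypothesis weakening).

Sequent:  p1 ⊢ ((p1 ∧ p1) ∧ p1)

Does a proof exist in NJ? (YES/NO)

Derivation (root first):
[∧I] p1 ⊢ ((p1 ∧ p1) ∧ p1)
  [∧I] p1 ⊢ (p1 ∧ p1)
    [Ax] p1 ⊢ p1
    [Wk] p1, p1 ⊢ p1
      [Ax] p1 ⊢ p1
  [Ax] p1 ⊢ p1

Result: YES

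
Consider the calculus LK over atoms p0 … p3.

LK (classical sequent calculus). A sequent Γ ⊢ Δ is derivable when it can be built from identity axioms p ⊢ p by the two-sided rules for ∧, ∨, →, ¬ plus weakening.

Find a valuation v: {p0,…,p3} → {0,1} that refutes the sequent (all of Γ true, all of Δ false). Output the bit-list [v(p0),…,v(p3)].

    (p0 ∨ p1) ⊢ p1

Truth-table refutation:
  v=0000: Γ:[(p0 ∨ p1)=F] Δ:[p1=F] refutes=False
  v=0001: Γ:[(p0 ∨ p1)=F] Δ:[p1=F] refutes=False
  v=0010: Γ:[(p0 ∨ p1)=F] Δ:[p1=F] refutes=False
  v=0011: Γ:[(p0 ∨ p1)=F] Δ:[p1=F] refutes=False
  v=0100: Γ:[(p0 ∨ p1)=T] Δ:[p1=T] refutes=False
  v=0101: Γ:[(p0 ∨ p1)=T] Δ:[p1=T] refutes=False
  v=0110: Γ:[(p0 ∨ p1)=T] Δ:[p1=T] refutes=False
  v=0111: Γ:[(p0 ∨ p1)=T] Δ:[p1=T] refutes=False
  v=1000: Γ:[(p0 ∨ p1)=T] Δ:[p1=F] refutes=True  ← countermodel

Result: [1, 0, 0, 0]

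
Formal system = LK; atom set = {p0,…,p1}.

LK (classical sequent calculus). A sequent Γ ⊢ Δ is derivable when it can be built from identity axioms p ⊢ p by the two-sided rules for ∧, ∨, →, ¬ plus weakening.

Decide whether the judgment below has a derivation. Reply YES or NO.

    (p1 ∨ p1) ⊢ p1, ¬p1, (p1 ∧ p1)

Proof tree:
[∧R] (p1 ∨ p1) ⊢ p1, ¬p1, (p1 ∧ p1)
  [WR]  ⊢ p1, ¬p1, p1
    [¬R]  ⊢ p1, ¬p1
      [Ax] p1 ⊢ p1
  [∨L] (p1 ∨ p1) ⊢ p1
    [Ax] p1 ⊢ p1
    [Ax] p1 ⊢ p1

Result: YES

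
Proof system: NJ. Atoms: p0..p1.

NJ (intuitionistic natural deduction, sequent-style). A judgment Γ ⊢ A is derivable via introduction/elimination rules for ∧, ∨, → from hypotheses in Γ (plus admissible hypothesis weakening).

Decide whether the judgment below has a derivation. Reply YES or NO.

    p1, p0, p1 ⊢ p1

Derivation (root first):
[Wk] p1, p0, p1 ⊢ p1
  [Wk] p1, p0 ⊢ p1
    [Ax] p1 ⊢ p1

Result: YES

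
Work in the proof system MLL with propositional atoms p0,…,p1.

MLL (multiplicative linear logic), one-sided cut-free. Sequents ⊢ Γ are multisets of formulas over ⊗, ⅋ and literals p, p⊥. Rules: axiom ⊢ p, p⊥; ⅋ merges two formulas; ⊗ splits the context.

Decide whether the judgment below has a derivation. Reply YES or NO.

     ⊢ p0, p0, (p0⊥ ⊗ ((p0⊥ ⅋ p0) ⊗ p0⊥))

Derivation trace:
[⊗]  ⊢ p0, p0, (p0⊥ ⊗ ((p0⊥ ⅋ p0) ⊗ p0⊥))
  [Ax]  ⊢ p0, p0⊥
  [⊗]  ⊢ p0, ((p0⊥ ⅋ p0) ⊗ p0⊥)
    [⅋]  ⊢ (p0⊥ ⅋ p0)
      [Ax]  ⊢ p0, p0⊥
    [Ax]  ⊢ p0, p0⊥

Result: YES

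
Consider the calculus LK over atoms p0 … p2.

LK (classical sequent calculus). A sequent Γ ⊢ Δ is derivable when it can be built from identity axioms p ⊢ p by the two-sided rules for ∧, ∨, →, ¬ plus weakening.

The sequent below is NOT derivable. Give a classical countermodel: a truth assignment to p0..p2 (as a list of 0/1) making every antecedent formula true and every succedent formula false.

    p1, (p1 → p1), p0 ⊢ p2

Enumerate valuations to refute Γ ⊢ Δ:
  v=000: Γ:[p1=F, (p1 → p1)=T, p0=F] Δ:[p2=F] refutes=False
  v=001: Γ:[p1=F, (p1 → p1)=T, p0=F] Δ:[p2=T] refutes=False
  v=010: Γ:[p1=T, (p1 → p1)=T, p0=F] Δ:[p2=F] refutes=False
  v=011: Γ:[p1=T, (p1 → p1)=T, p0=F] Δ:[p2=T] refutes=False
  v=100: Γ:[p1=F, (p1 → p1)=T, p0=T] Δ:[p2=F] refutes=False
  v=101: Γ:[p1=F, (p1 → p1)=T, p0=T] Δ:[p2=T] refutes=False
  v=110: Γ:[p1=T, (p1 → p1)=T, p0=T] Δ:[p2=F] refutes=True  ← countermodel

Result: [1, 1, 0]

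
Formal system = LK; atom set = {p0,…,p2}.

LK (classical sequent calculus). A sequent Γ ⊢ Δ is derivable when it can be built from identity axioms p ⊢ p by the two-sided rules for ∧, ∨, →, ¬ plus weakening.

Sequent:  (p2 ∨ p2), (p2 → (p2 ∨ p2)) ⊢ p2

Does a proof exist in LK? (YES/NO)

Proof tree:
[→L] (p2 ∨ p2), (p2 → (p2 ∨ p2)) ⊢ p2
  [∨L] (p2 ∨ p2) ⊢ p2
    [Ax] p2 ⊢ p2
    [Ax] p2 ⊢ p2
  [∨L] (p2 ∨ p2) ⊢ p2
    [Ax] p2 ⊢ p2
    [Ax] p2 ⊢ p2

Result: YES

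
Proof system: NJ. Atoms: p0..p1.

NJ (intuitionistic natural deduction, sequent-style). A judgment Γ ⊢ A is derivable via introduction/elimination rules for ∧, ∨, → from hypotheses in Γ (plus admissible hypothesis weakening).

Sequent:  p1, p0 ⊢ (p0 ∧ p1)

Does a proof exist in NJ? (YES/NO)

Derivation (root first):
[∧I] p1, p0 ⊢ (p0 ∧ p1)
  [Wk] p0, p1 ⊢ p0
    [Ax] p0 ⊢ p0
  [Ax] p1 ⊢ p1

Result: YES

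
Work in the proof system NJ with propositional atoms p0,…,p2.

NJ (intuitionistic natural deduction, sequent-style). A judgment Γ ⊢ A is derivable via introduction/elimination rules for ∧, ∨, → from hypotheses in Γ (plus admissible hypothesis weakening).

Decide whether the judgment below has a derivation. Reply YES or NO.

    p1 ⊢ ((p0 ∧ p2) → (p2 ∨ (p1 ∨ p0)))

Derivation (root first):
[→I] p1 ⊢ ((p0 ∧ p2) → (p2 ∨ (p1 ∨ p0)))
  [∨I₂] p1, (p0 ∧ p2) ⊢ (p2 ∨ (p1 ∨ p0))
    [∨I₁] p1, (p0 ∧ p2) ⊢ (p1 ∨ p0)
      [Wk] p1, (p0 ∧ p2) ⊢ p1
        [Ax] p1 ⊢ p1

Result: YES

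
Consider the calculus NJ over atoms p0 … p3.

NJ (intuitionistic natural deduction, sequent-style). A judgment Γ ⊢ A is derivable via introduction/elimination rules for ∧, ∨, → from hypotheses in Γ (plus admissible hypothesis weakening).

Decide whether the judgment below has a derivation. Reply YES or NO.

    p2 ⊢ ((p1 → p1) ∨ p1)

Proof tree:
[∨I₁] p2 ⊢ ((p1 → p1) ∨ p1)
  [→I] p2 ⊢ (p1 → p1)
    [Wk] p1, p2 ⊢ p1
      [Ax] p1 ⊢ p1

Result: YES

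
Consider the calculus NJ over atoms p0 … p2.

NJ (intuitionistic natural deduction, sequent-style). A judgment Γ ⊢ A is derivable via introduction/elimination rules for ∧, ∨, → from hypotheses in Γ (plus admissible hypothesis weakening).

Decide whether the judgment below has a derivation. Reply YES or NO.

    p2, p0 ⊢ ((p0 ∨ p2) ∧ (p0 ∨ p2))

Proof tree:
[∧I] p2, p0 ⊢ ((p0 ∨ p2) ∧ (p0 ∨ p2))
  [Wk] p2, p0 ⊢ (p0 ∨ p2)
    [∨I₂] p2 ⊢ (p0 ∨ p2)
      [Ax] p2 ⊢ p2
  [∨I₂] p2 ⊢ (p0 ∨ p2)
    [Ax] p2 ⊢ p2

Result: YES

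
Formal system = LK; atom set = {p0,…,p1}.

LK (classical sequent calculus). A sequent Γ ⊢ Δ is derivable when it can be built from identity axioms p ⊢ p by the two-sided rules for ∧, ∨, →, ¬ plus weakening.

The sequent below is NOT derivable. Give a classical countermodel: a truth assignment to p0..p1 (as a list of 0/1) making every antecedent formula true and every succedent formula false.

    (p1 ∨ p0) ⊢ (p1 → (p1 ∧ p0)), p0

Search for a countermodel by truth-table:
  v=00: Γ:[(p1 ∨ p0)=F] Δ:[(p1 → (p1 ∧ p0))=T, p0=F] refutes=False
  v=01: Γ:[(p1 ∨ p0)=T] Δ:[(p1 → (p1 ∧ p0))=F, p0=F] refutes=True  ← countermodel

Result: [0, 1]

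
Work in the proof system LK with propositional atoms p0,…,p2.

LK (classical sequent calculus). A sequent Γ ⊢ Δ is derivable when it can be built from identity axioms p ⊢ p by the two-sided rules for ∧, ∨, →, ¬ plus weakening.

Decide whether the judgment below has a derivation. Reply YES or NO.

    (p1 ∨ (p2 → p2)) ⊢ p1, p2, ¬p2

Derivation trace:
[¬R] (p1 ∨ (p2 → p2)) ⊢ p1, p2, ¬p2
  [∨L] p2, (p1 ∨ (p2 → p2)) ⊢ p1, p2
    [Ax] p1 ⊢ p1
    [→L] p2, (p2 → p2) ⊢ p2
      [Ax] p2 ⊢ p2
      [Ax] p2 ⊢ p2

Result: YES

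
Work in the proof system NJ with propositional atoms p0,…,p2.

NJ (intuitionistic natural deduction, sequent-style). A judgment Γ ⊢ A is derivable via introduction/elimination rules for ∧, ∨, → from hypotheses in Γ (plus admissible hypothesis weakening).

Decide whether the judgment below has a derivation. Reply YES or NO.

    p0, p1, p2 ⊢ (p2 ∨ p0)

Derivation (root first):
[∨I₂] p0, p1, p2 ⊢ (p2 ∨ p0)
  [Wk] p0, p1, p2 ⊢ p0
    [Wk] p0, p1 ⊢ p0
      [Ax] p0 ⊢ p0

Result: YES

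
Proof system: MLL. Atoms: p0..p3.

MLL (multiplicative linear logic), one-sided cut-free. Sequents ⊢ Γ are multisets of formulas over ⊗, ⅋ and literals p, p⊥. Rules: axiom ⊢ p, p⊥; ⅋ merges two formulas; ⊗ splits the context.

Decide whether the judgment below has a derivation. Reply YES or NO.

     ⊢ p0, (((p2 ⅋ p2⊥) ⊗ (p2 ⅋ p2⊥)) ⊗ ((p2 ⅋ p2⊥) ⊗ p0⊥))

Derivation trace:
[⊗]  ⊢ p0, (((p2 ⅋ p2⊥) ⊗ (p2 ⅋ p2⊥)) ⊗ ((p2 ⅋ p2⊥) ⊗ p0⊥))
  [⊗]  ⊢ ((p2 ⅋ p2⊥) ⊗ (p2 ⅋ p2⊥))
    [⅋]  ⊢ (p2 ⅋ p2⊥)
      [Ax]  ⊢ p2, p2⊥
    [⅋]  ⊢ (p2 ⅋ p2⊥)
      [Ax]  ⊢ p2, p2⊥
  [⊗]  ⊢ p0, ((p2 ⅋ p2⊥) ⊗ p0⊥)
    [⅋]  ⊢ (p2 ⅋ p2⊥)
      [Ax]  ⊢ p2, p2⊥
    [Ax]  ⊢ p0, p0⊥

Result: YES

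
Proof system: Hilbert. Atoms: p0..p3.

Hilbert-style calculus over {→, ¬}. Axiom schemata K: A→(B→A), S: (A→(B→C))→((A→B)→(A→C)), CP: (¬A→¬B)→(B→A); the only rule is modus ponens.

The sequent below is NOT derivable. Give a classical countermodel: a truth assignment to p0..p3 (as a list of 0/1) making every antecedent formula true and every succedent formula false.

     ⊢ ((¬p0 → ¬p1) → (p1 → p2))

Enumerate valuations to refute Γ ⊢ Δ:
  v=0000: Γ:[] Δ:[((¬p0 → ¬p1) → (p1 → p2))=T] refutes=False
  v=0001: Γ:[] Δ:[((¬p0 → ¬p1) → (p1 → p2))=T] refutes=False
  v=0010: Γ:[] Δ:[((¬p0 → ¬p1) → (p1 → p2))=T] refutes=False
  v=0011: Γ:[] Δ:[((¬p0 → ¬p1) → (p1 → p2))=T] refutes=False
  v=0100: Γ:[] Δ:[((¬p0 → ¬p1) → (p1 → p2))=T] refutes=False
  v=0101: Γ:[] Δ:[((¬p0 → ¬p1) → (p1 → p2))=T] refutes=False
  v=0110: Γ:[] Δ:[((¬p0 → ¬p1) → (p1 → p2))=T] refutes=False
  v=0111: Γ:[] Δ:[((¬p0 → ¬p1) → (p1 → p2))=T] refutes=False
  v=1000: Γ:[] Δ:[((¬p0 → ¬p1) → (p1 → p2))=T] refutes=False
  v=1001: Γ:[] Δ:[((¬p0 → ¬p1) → (p1 → p2))=T] refutes=False
  v=1010: Γ:[] Δ:[((¬p0 → ¬p1) → (p1 → p2))=T] refutes=False
  v=1011: Γ:[] Δ:[((¬p0 → ¬p1) → (p1 → p2))=T] refutes=False
  v=1100: Γ:[] Δ:[((¬p0 → ¬p1) → (p1 → p2))=F] refutes=True  ← countermodel

Result: [1, 1, 0, 0]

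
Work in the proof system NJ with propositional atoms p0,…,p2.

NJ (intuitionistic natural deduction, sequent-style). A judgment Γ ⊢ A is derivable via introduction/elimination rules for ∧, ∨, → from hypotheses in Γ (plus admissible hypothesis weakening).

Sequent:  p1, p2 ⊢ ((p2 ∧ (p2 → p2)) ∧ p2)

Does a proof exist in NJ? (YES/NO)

Proof tree:
[∧I] p1, p2 ⊢ ((p2 ∧ (p2 → p2)) ∧ p2)
  [∧I] p2 ⊢ (p2 ∧ (p2 → p2))
    [Ax] p2 ⊢ p2
    [→I]  ⊢ (p2 → p2)
      [Ax] p2 ⊢ p2
  [Wk] p2, p1 ⊢ p2
    [Ax] p2 ⊢ p2

Result: YES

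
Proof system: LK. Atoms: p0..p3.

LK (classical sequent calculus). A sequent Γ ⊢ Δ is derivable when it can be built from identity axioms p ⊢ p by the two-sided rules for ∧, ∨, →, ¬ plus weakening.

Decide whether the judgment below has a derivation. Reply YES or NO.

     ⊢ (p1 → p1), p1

Derivation (root first):
[WR]  ⊢ (p1 → p1), p1
  [→R]  ⊢ (p1 → p1)
    [Ax] p1 ⊢ p1

Result: YES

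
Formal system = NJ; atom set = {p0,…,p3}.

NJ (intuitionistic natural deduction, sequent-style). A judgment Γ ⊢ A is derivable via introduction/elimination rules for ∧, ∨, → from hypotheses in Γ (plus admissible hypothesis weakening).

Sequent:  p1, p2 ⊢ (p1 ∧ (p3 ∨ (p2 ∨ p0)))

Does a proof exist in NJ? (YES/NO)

Derivation trace:
[∧I] p1, p2 ⊢ (p1 ∧ (p3 ∨ (p2 ∨ p0)))
  [Ax] p1 ⊢ p1
  [∨I₂] p2 ⊢ (p3 ∨ (p2 ∨ p0))
    [∨I₁] p2 ⊢ (p2 ∨ p0)
      [Ax] p2 ⊢ p2

Result: YES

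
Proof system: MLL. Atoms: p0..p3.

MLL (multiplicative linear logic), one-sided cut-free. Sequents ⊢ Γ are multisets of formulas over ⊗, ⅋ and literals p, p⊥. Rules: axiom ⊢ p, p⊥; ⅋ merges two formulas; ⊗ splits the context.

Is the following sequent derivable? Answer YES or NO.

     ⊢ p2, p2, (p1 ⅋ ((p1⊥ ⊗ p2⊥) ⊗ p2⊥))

Derivation (root first):
[⅋]  ⊢ p2, p2, (p1 ⅋ ((p1⊥ ⊗ p2⊥) ⊗ p2⊥))
  [⊗]  ⊢ p1, p2, p2, ((p1⊥ ⊗ p2⊥) ⊗ p2⊥)
    [⊗]  ⊢ p1, p2, (p1⊥ ⊗ p2⊥)
      [Ax]  ⊢ p1, p1⊥
      [Ax]  ⊢ p2, p2⊥
    [Ax]  ⊢ p2, p2⊥

Result: YES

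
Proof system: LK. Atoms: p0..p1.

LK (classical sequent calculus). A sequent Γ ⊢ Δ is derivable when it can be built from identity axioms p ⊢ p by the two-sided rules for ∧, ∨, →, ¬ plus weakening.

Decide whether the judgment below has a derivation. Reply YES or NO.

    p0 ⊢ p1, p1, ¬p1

Derivation (root first):
[WL] p0 ⊢ p1, p1, ¬p1
  [¬R]  ⊢ p1, p1, ¬p1
    [WR] p1 ⊢ p1, p1
      [Ax] p1 ⊢ p1

Result: YES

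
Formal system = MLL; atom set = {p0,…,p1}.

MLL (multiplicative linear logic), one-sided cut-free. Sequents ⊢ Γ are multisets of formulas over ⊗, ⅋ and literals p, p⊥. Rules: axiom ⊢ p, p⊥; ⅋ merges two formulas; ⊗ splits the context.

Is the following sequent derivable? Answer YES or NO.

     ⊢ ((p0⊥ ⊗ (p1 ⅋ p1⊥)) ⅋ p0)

Derivation trace:
[⅋]  ⊢ ((p0⊥ ⊗ (p1 ⅋ p1⊥)) ⅋ p0)
  [⊗]  ⊢ p0, (p0⊥ ⊗ (p1 ⅋ p1⊥))
    [Ax]  ⊢ p0, p0⊥
    [⅋]  ⊢ (p1 ⅋ p1⊥)
      [Ax]  ⊢ p1, p1⊥

Result: YES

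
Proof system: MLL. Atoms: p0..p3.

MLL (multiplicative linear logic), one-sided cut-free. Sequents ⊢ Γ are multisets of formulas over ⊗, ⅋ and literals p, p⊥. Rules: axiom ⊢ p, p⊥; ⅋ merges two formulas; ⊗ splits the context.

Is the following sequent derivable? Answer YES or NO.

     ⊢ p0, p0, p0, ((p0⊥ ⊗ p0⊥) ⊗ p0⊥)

Proof tree:
[⊗]  ⊢ p0, p0, p0, ((p0⊥ ⊗ p0⊥) ⊗ p0⊥)
  [⊗]  ⊢ p0, p0, (p0⊥ ⊗ p0⊥)
    [Ax]  ⊢ p0, p0⊥
    [Ax]  ⊢ p0, p0⊥
  [Ax]  ⊢ p0, p0⊥

Result: YES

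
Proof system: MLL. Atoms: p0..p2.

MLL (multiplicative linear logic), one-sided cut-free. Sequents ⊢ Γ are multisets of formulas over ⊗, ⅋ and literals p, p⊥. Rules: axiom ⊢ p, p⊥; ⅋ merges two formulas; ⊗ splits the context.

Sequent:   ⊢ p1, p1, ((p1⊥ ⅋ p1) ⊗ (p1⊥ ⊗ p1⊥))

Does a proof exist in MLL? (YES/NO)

Proof tree:
[⊗]  ⊢ p1, p1, ((p1⊥ ⅋ p1) ⊗ (p1⊥ ⊗ p1⊥))
  [⅋]  ⊢ (p1⊥ ⅋ p1)
    [Ax]  ⊢ p1, p1⊥
  [⊗]  ⊢ p1, p1, (p1⊥ ⊗ p1⊥)
    [Ax]  ⊢ p1, p1⊥
    [Ax]  ⊢ p1, p1⊥

Result: YES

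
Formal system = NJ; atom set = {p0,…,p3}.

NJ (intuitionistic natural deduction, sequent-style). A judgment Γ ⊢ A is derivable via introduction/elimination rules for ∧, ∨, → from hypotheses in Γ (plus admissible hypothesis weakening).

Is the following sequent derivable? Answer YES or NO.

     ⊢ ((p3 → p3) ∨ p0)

Derivation trace:
[∨I₁]  ⊢ ((p3 → p3) ∨ p0)
  [→I]  ⊢ (p3 → p3)
    [Ax] p3 ⊢ p3

Result: YES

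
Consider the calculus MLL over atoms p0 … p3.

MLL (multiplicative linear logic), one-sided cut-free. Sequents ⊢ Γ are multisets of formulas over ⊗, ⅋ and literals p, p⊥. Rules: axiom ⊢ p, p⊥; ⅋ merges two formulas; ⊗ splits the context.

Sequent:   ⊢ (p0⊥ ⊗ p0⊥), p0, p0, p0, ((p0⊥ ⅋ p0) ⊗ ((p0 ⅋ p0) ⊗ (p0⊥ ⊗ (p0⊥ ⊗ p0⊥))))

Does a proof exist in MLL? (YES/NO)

Derivation trace:
[⊗]  ⊢ (p0⊥ ⊗ p0⊥), p0, p0, p0, ((p0⊥ ⅋ p0) ⊗ ((p0 ⅋ p0) ⊗ (p0⊥ ⊗ (p0⊥ ⊗ p0⊥))))
  [⅋]  ⊢ (p0⊥ ⅋ p0)
    [Ax]  ⊢ p0, p0⊥
  [⊗]  ⊢ (p0⊥ ⊗ p0⊥), p0, p0, p0, ((p0 ⅋ p0) ⊗ (p0⊥ ⊗ (p0⊥ ⊗ p0⊥)))
    [⅋]  ⊢ (p0⊥ ⊗ p0⊥), (p0 ⅋ p0)
      [⊗]  ⊢ p0, p0, (p0⊥ ⊗ p0⊥)
        [Ax]  ⊢ p0, p0⊥
        [Ax]  ⊢ p0, p0⊥
    [⊗]  ⊢ p0, p0, p0, (p0⊥ ⊗ (p0⊥ ⊗ p0⊥))
      [Ax]  ⊢ p0, p0⊥
      [⊗]  ⊢ p0, p0, (p0⊥ ⊗ p0⊥)
        [Ax]  ⊢ p0, p0⊥
        [Ax]  ⊢ p0, p0⊥

Result: YES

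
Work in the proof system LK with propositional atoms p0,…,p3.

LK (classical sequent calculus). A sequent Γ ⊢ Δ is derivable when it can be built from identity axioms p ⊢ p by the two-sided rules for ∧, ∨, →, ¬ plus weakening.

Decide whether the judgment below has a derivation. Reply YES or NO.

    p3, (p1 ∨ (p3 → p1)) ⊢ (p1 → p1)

Derivation trace:
[→R] p3, (p1 ∨ (p3 → p1)) ⊢ (p1 → p1)
  [WL] p3, (p1 ∨ (p3 → p1)), p1 ⊢ p1
    [∨L] p3, (p1 ∨ (p3 → p1)) ⊢ p1
      [Ax] p1 ⊢ p1
      [→L] p3, (p3 → p1) ⊢ p1
        [Ax] p3 ⊢ p3
        [Ax] p1 ⊢ p1

Result: YES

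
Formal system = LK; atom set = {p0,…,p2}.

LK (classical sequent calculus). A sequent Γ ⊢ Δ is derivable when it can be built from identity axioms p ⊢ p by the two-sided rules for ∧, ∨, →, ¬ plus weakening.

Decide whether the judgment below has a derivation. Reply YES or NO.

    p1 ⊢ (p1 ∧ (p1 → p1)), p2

Derivation (root first):
[WR] p1 ⊢ (p1 ∧ (p1 → p1)), p2
  [∧R] p1 ⊢ (p1 ∧ (p1 → p1))
    [Ax] p1 ⊢ p1
    [→R]  ⊢ (p1 → p1)
      [Ax] p1 ⊢ p1

Result: YES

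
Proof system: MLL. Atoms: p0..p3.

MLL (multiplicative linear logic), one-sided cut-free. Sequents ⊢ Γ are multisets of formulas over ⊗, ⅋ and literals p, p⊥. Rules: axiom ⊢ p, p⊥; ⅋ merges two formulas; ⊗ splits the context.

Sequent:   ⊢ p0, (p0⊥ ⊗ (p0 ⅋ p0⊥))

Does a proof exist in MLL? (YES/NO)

Derivation trace:
[⊗]  ⊢ p0, (p0⊥ ⊗ (p0 ⅋ p0⊥))
  [Ax]  ⊢ p0, p0⊥
  [⅋]  ⊢ (p0 ⅋ p0⊥)
    [Ax]  ⊢ p0, p0⊥

Result: YES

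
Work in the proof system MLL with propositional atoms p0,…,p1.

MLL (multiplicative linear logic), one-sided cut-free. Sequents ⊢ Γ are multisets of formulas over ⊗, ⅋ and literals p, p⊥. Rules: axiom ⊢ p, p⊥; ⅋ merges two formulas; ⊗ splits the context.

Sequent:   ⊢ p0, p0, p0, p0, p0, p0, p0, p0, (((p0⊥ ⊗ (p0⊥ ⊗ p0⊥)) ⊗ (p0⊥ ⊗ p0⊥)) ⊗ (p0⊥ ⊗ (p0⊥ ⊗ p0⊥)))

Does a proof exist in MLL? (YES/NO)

Proof tree:
[⊗]  ⊢ p0, p0, p0, p0, p0, p0, p0, p0, (((p0⊥ ⊗ (p0⊥ ⊗ p0⊥)) ⊗ (p0⊥ ⊗ p0⊥)) ⊗ (p0⊥ ⊗ (p0⊥ ⊗ p0⊥)))
  [⊗]  ⊢ p0, p0, p0, p0, p0, ((p0⊥ ⊗ (p0⊥ ⊗ p0⊥)) ⊗ (p0⊥ ⊗ p0⊥))
    [⊗]  ⊢ p0, p0, p0, (p0⊥ ⊗ (p0⊥ ⊗ p0⊥))
      [Ax]  ⊢ p0, p0⊥
      [⊗]  ⊢ p0, p0, (p0⊥ ⊗ p0⊥)
        [Ax]  ⊢ p0, p0⊥
        [Ax]  ⊢ p0, p0⊥
    [⊗]  ⊢ p0, p0, (p0⊥ ⊗ p0⊥)
      [Ax]  ⊢ p0, p0⊥
      [Ax]  ⊢ p0, p0⊥
  [⊗]  ⊢ p0, p0, p0, (p0⊥ ⊗ (p0⊥ ⊗ p0⊥))
    [Ax]  ⊢ p0, p0⊥
    [⊗]  ⊢ p0, p0, (p0⊥ ⊗ p0⊥)
      [Ax]  ⊢ p0, p0⊥
      [Ax]  ⊢ p0, p0⊥

Result: YES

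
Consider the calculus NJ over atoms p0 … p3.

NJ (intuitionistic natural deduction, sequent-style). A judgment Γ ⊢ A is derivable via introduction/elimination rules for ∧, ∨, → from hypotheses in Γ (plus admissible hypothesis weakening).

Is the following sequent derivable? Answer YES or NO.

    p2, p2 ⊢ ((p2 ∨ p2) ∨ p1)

Proof tree:
[Wk] p2, p2 ⊢ ((p2 ∨ p2) ∨ p1)
  [∨I₁] p2 ⊢ ((p2 ∨ p2) ∨ p1)
    [∨I₁] p2 ⊢ (p2 ∨ p2)
      [Ax] p2 ⊢ p2

Result: YES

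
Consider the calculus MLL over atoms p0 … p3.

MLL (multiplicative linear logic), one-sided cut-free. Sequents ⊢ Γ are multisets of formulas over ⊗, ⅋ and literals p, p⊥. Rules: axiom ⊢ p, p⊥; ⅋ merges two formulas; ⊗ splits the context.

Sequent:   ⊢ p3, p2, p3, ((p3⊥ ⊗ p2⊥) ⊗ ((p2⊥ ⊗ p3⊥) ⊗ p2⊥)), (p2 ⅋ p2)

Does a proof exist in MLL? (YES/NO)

Derivation (root first):
[⅋]  ⊢ p3, p2, p3, ((p3⊥ ⊗ p2⊥) ⊗ ((p2⊥ ⊗ p3⊥) ⊗ p2⊥)), (p2 ⅋ p2)
  [⊗]  ⊢ p3, p2, p2, p3, p2, ((p3⊥ ⊗ p2⊥) ⊗ ((p2⊥ ⊗ p3⊥) ⊗ p2⊥))
    [⊗]  ⊢ p3, p2, (p3⊥ ⊗ p2⊥)
      [Ax]  ⊢ p3, p3⊥
      [Ax]  ⊢ p2, p2⊥
    [⊗]  ⊢ p2, p3, p2, ((p2⊥ ⊗ p3⊥) ⊗ p2⊥)
      [⊗]  ⊢ p2, p3, (p2⊥ ⊗ p3⊥)
        [Ax]  ⊢ p2, p2⊥
        [Ax]  ⊢ p3, p3⊥
      [Ax]  ⊢ p2, p2⊥

Result: YES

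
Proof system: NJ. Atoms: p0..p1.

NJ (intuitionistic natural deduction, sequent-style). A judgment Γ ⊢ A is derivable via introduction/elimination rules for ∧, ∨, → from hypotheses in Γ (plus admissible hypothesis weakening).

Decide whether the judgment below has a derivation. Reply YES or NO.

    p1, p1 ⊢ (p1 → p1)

Proof tree:
[Wk] p1, p1 ⊢ (p1 → p1)
  [→I] p1 ⊢ (p1 → p1)
    [Wk] p1, p1 ⊢ p1
      [Ax] p1 ⊢ p1

Result: YES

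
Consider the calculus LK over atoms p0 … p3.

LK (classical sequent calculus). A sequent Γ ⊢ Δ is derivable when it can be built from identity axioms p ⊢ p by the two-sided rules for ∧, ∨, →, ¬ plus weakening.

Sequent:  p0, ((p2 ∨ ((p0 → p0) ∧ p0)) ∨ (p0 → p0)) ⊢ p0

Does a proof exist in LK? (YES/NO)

Derivation trace:
[∨L] p0, ((p2 ∨ ((p0 → p0) ∧ p0)) ∨ (p0 → p0)) ⊢ p0
  [∨L] p0, (p2 ∨ ((p0 → p0) ∧ p0)) ⊢ p0
    [WL] p0, p2 ⊢ p0
      [Ax] p0 ⊢ p0
    [∧L] ((p0 → p0) ∧ p0) ⊢ p0
      [→L] p0, (p0 → p0) ⊢ p0
        [Ax] p0 ⊢ p0
        [Ax] p0 ⊢ p0
  [WR] p0, (p0 → p0) ⊢ p0, p0
    [→L] p0, (p0 → p0) ⊢ p0
      [Ax] p0 ⊢ p0
      [Ax] p0 ⊢ p0

Result: YES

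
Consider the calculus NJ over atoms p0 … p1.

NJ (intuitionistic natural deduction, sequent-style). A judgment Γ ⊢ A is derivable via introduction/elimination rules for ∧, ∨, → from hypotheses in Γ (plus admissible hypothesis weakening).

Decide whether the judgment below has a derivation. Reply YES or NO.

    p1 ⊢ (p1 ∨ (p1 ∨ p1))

Proof tree:
[∨I₂] p1 ⊢ (p1 ∨ (p1 ∨ p1))
  [∨I₁] p1 ⊢ (p1 ∨ p1)
    [Ax] p1 ⊢ p1

Result: YES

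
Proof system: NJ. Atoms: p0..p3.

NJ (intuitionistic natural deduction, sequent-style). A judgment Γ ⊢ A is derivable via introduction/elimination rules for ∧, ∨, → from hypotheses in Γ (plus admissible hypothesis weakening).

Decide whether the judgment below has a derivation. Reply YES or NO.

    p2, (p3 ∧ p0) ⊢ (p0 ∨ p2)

Proof tree:
[Wk] p2, (p3 ∧ p0) ⊢ (p0 ∨ p2)
  [∨I₂] p2 ⊢ (p0 ∨ p2)
    [Ax] p2 ⊢ p2

Result: YES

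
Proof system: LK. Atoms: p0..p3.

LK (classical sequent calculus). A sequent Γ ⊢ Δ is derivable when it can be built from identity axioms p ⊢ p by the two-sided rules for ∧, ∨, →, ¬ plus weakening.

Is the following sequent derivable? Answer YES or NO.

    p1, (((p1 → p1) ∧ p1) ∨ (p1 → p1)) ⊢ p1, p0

Derivation trace:
[∨L] p1, (((p1 → p1) ∧ p1) ∨ (p1 → p1)) ⊢ p1, p0
  [∧L] ((p1 → p1) ∧ p1) ⊢ p1, p0
    [→L] p1, (p1 → p1) ⊢ p1, p0
      [Ax] p1 ⊢ p1
      [WR] p1 ⊢ p1, p0
        [Ax] p1 ⊢ p1
  [→L] p1, (p1 → p1) ⊢ p1, p0
    [Ax] p1 ⊢ p1
    [WR] p1 ⊢ p1, p0
      [Ax] p1 ⊢ p1

Result: YES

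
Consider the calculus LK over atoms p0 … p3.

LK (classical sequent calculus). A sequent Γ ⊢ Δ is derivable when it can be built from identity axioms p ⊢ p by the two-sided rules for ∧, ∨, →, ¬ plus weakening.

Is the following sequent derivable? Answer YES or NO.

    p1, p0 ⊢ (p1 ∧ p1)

Derivation trace:
[WL] p1, p0 ⊢ (p1 ∧ p1)
  [∧R] p1 ⊢ (p1 ∧ p1)
    [WL] p1, p1 ⊢ p1
      [Ax] p1 ⊢ p1
    [Ax] p1 ⊢ p1

Result: YES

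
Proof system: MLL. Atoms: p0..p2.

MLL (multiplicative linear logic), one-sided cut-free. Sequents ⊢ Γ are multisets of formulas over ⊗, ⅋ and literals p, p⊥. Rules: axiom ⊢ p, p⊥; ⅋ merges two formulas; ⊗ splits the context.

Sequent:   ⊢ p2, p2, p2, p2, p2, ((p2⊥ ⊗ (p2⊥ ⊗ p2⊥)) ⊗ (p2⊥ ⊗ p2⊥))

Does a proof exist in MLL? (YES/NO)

Derivation trace:
[⊗]  ⊢ p2, p2, p2, p2, p2, ((p2⊥ ⊗ (p2⊥ ⊗ p2⊥)) ⊗ (p2⊥ ⊗ p2⊥))
  [⊗]  ⊢ p2, p2, p2, (p2⊥ ⊗ (p2⊥ ⊗ p2⊥))
    [Ax]  ⊢ p2, p2⊥
    [⊗]  ⊢ p2, p2, (p2⊥ ⊗ p2⊥)
      [Ax]  ⊢ p2, p2⊥
      [Ax]  ⊢ p2, p2⊥
  [⊗]  ⊢ p2, p2, (p2⊥ ⊗ p2⊥)
    [Ax]  ⊢ p2, p2⊥
    [Ax]  ⊢ p2, p2⊥

Result: YES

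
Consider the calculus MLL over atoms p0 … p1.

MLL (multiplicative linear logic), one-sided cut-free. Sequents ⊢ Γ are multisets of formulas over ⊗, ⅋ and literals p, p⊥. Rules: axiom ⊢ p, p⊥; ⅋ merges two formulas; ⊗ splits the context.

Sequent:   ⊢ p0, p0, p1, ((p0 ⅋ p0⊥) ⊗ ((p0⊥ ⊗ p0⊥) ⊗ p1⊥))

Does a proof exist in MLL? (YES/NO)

Derivation (root first):
[⊗]  ⊢ p0, p0, p1, ((p0 ⅋ p0⊥) ⊗ ((p0⊥ ⊗ p0⊥) ⊗ p1⊥))
  [⅋]  ⊢ (p0 ⅋ p0⊥)
    [Ax]  ⊢ p0, p0⊥
  [⊗]  ⊢ p0, p0, p1, ((p0⊥ ⊗ p0⊥) ⊗ p1⊥)
    [⊗]  ⊢ p0, p0, (p0⊥ ⊗ p0⊥)
      [Ax]  ⊢ p0, p0⊥
      [Ax]  ⊢ p0, p0⊥
    [Ax]  ⊢ p1, p1⊥

Result: YES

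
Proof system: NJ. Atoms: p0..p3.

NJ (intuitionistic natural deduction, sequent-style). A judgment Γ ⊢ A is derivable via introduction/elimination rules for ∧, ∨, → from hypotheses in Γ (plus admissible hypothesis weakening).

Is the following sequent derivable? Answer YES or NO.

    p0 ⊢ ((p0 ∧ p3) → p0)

Proof tree:
[→I] p0 ⊢ ((p0 ∧ p3) → p0)
  [Wk] p0, (p0 ∧ p3) ⊢ p0
    [Ax] p0 ⊢ p0

Result: YES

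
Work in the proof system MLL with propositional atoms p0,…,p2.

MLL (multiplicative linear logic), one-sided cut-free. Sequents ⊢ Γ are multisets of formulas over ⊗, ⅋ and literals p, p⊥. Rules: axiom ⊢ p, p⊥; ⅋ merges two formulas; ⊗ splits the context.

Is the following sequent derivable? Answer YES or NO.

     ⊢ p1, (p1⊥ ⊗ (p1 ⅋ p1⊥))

Derivation trace:
[⊗]  ⊢ p1, (p1⊥ ⊗ (p1 ⅋ p1⊥))
  [Ax]  ⊢ p1, p1⊥
  [⅋]  ⊢ (p1 ⅋ p1⊥)
    [Ax]  ⊢ p1, p1⊥

Result: YES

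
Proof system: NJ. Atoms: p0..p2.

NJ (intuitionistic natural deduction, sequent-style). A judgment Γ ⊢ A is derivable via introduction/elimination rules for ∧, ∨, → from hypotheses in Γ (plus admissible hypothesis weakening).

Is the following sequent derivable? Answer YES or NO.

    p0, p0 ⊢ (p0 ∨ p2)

Derivation (root first):
[∨I₁] p0, p0 ⊢ (p0 ∨ p2)
  [Wk] p0, p0 ⊢ p0
    [Ax] p0 ⊢ p0

Result: YES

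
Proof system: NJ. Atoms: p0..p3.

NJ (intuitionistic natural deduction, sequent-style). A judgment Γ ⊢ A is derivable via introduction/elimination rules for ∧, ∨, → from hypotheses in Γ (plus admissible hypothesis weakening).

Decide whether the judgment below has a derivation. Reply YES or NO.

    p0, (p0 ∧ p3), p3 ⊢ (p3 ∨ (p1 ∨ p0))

Proof tree:
[∨I₂] p0, (p0 ∧ p3), p3 ⊢ (p3 ∨ (p1 ∨ p0))
  [∨I₂] p0, (p0 ∧ p3), p3 ⊢ (p1 ∨ p0)
    [Wk] p0, (p0 ∧ p3), p3 ⊢ p0
      [Wk] p0, (p0 ∧ p3) ⊢ p0
        [Ax] p0 ⊢ p0

Result: YES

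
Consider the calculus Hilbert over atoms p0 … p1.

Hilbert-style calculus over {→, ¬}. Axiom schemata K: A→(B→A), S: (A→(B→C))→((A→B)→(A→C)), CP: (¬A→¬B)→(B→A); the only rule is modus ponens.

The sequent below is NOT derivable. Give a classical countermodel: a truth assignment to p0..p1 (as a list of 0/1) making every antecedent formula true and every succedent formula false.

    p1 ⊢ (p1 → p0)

Enumerate valuations to refute Γ ⊢ Δ:
  v=00: Γ:[p1=F] Δ:[(p1 → p0)=T] refutes=False
  v=01: Γ:[p1=T] Δ:[(p1 → p0)=F] refutes=True  ← countermodel

Result: [0, 1]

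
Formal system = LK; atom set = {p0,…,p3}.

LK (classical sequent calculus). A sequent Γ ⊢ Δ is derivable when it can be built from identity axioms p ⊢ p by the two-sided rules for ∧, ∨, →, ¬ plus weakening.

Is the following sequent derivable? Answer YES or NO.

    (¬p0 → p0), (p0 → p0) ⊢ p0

Derivation (root first):
[→L] (¬p0 → p0), (p0 → p0) ⊢ p0
  [→L] (¬p0 → p0) ⊢ p0
    [¬R]  ⊢ p0, ¬p0
      [Ax] p0 ⊢ p0
    [Ax] p0 ⊢ p0
  [Ax] p0 ⊢ p0

Result: YES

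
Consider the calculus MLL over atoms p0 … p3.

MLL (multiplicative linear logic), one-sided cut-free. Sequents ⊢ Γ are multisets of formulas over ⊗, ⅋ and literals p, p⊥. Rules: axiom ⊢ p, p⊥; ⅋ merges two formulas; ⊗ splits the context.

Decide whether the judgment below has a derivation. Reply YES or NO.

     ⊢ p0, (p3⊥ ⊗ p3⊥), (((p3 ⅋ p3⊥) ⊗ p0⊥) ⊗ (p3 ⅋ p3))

Derivation trace:
[⊗]  ⊢ p0, (p3⊥ ⊗ p3⊥), (((p3 ⅋ p3⊥) ⊗ p0⊥) ⊗ (p3 ⅋ p3))
  [⊗]  ⊢ p0, ((p3 ⅋ p3⊥) ⊗ p0⊥)
    [⅋]  ⊢ (p3 ⅋ p3⊥)
      [Ax]  ⊢ p3, p3⊥
    [Ax]  ⊢ p0, p0⊥
  [⅋]  ⊢ (p3⊥ ⊗ p3⊥), (p3 ⅋ p3)
    [⊗]  ⊢ p3, p3, (p3⊥ ⊗ p3⊥)
      [Ax]  ⊢ p3, p3⊥
      [Ax]  ⊢ p3, p3⊥

Result: YES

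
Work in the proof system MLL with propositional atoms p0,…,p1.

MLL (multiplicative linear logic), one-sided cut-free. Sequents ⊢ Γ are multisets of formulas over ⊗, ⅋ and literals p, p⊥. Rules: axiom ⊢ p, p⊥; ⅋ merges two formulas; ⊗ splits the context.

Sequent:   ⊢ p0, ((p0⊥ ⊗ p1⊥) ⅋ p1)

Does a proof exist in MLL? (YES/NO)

Derivation trace:
[⅋]  ⊢ p0, ((p0⊥ ⊗ p1⊥) ⅋ p1)
  [⊗]  ⊢ p0, p1, (p0⊥ ⊗ p1⊥)
    [Ax]  ⊢ p0, p0⊥
    [Ax]  ⊢ p1, p1⊥

Result: YES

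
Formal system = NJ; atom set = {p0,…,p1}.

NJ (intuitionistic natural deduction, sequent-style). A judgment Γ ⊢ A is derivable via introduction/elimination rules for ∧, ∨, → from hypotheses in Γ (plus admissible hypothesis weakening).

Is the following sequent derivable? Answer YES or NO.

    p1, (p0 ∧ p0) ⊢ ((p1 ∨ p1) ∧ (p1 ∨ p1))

Derivation (root first):
[∧I] p1, (p0 ∧ p0) ⊢ ((p1 ∨ p1) ∧ (p1 ∨ p1))
  [∨I₁] p1 ⊢ (p1 ∨ p1)
    [Ax] p1 ⊢ p1
  [∨I₁] p1, (p0 ∧ p0) ⊢ (p1 ∨ p1)
    [Wk] p1, (p0 ∧ p0) ⊢ p1
      [Ax] p1 ⊢ p1

Result: YES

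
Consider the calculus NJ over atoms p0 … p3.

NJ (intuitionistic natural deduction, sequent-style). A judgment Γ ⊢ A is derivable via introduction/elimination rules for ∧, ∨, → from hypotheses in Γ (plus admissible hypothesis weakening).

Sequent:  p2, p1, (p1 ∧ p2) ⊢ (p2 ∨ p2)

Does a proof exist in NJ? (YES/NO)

Derivation (root first):
[Wk] p2, p1, (p1 ∧ p2) ⊢ (p2 ∨ p2)
  [Wk] p2, p1 ⊢ (p2 ∨ p2)
    [∨I₁] p2 ⊢ (p2 ∨ p2)
      [Ax] p2 ⊢ p2

Result: YES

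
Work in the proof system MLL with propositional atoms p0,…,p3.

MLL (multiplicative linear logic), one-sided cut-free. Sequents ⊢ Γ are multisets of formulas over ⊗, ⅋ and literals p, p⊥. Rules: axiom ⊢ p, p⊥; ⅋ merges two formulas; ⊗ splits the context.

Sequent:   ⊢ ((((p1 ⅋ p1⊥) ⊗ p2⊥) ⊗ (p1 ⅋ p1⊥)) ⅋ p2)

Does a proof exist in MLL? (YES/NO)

Proof tree:
[⅋]  ⊢ ((((p1 ⅋ p1⊥) ⊗ p2⊥) ⊗ (p1 ⅋ p1⊥)) ⅋ p2)
  [⊗]  ⊢ p2, (((p1 ⅋ p1⊥) ⊗ p2⊥) ⊗ (p1 ⅋ p1⊥))
    [⊗]  ⊢ p2, ((p1 ⅋ p1⊥) ⊗ p2⊥)
      [⅋]  ⊢ (p1 ⅋ p1⊥)
        [Ax]  ⊢ p1, p1⊥
      [Ax]  ⊢ p2, p2⊥
    [⅋]  ⊢ (p1 ⅋ p1⊥)
      [Ax]  ⊢ p1, p1⊥

Result: YES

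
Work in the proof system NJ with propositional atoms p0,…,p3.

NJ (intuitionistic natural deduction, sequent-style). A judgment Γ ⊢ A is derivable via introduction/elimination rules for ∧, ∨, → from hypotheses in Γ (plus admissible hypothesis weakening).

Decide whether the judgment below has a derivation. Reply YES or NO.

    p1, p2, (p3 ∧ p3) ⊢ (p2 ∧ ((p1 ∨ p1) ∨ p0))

Derivation trace:
[∧I] p1, p2, (p3 ∧ p3) ⊢ (p2 ∧ ((p1 ∨ p1) ∨ p0))
  [Wk] p2, (p3 ∧ p3) ⊢ p2
    [Ax] p2 ⊢ p2
  [∨I₁] p1 ⊢ ((p1 ∨ p1) ∨ p0)
    [∨I₁] p1 ⊢ (p1 ∨ p1)
      [Ax] p1 ⊢ p1

Result: YES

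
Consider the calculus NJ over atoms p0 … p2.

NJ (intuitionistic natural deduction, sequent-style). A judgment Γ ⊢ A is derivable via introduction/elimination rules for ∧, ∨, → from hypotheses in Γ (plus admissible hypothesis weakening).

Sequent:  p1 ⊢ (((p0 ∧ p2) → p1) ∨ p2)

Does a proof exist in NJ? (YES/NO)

Derivation (root first):
[∨I₁] p1 ⊢ (((p0 ∧ p2) → p1) ∨ p2)
  [→I] p1 ⊢ ((p0 ∧ p2) → p1)
    [Wk] p1, (p0 ∧ p2) ⊢ p1
      [Ax] p1 ⊢ p1

Result: YES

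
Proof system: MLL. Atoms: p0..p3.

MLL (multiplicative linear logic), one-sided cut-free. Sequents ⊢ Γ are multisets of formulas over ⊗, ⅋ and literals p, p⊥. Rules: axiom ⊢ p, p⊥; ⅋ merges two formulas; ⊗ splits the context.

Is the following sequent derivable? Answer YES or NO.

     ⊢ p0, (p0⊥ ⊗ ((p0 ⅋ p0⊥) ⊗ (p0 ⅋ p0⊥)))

Derivation (root first):
[⊗]  ⊢ p0, (p0⊥ ⊗ ((p0 ⅋ p0⊥) ⊗ (p0 ⅋ p0⊥)))
  [Ax]  ⊢ p0, p0⊥
  [⊗]  ⊢ ((p0 ⅋ p0⊥) ⊗ (p0 ⅋ p0⊥))
    [⅋]  ⊢ (p0 ⅋ p0⊥)
      [Ax]  ⊢ p0, p0⊥
    [⅋]  ⊢ (p0 ⅋ p0⊥)
      [Ax]  ⊢ p0, p0⊥

Result: YES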